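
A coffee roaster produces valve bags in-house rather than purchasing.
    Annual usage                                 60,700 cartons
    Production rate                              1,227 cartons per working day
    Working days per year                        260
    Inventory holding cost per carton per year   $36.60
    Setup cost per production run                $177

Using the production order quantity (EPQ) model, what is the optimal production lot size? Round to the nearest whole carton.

d = 60,700/260 = 233.4615 cartons/day;  effective holding cost H(1 − d/p) = 36.6·(1 − 233.4615/1227) = 29.63611
Q* = √(2DS / H_eff) = √(2·60,700·177 / 29.63611) ≈ 851.50

852 cartons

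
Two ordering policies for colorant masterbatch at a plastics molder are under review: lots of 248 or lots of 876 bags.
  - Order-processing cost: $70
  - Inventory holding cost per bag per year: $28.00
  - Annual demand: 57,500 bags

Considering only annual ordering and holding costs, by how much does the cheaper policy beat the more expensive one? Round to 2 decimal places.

$2,843.09

TC(Q) = (D/Q)S + (Q/2)H
TC(248) = (57,500/248)×70 + (248/2)×28 = $19,701.84
TC(876) = (57,500/876)×70 + (876/2)×28 = $16,858.75
|ΔTC| = |$19,701.84 − $16,858.75| = $2,843.09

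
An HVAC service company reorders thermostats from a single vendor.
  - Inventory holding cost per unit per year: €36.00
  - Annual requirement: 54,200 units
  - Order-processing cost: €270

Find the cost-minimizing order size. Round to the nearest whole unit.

902 units

EOQ = √(2DS/H) = √(2 × 54,200 × 270 / 36)
    = √(813,000.00) ≈ 901.67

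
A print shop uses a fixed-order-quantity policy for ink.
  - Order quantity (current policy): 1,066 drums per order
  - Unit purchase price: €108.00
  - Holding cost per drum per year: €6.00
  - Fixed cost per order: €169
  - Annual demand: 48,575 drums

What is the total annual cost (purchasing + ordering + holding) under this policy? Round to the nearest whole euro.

€5,256,999

Orders/yr = 48,575/1,066 = 45.568; ordering cost = 45.568 × €169 = €7,700.91
Average inventory = 1,066/2 = 533; holding cost = 533 × €6 = €3,198.00
Purchase cost = D·C = 48,575 × 108 = €5,246,100.00
Total = €7,700.91 + €3,198.00 + €5,246,100.00 = €5,256,998.91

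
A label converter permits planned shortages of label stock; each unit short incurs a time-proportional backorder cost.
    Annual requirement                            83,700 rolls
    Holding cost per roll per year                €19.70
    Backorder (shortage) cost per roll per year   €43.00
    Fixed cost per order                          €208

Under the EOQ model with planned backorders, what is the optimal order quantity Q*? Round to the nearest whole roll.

1,605 rolls

Basic EOQ = √(2·83,700·208/19.7) = 1,329.463
Backorder adjustment √((H+b)/b) = √((19.7+43)/43) = 1.2075
Q* = 1,329.463 × 1.2075 ≈ 1,605.37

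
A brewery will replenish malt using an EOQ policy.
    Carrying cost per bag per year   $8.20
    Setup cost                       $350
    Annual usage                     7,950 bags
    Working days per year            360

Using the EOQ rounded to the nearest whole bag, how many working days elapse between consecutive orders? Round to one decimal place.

EOQ = √(2DS/H) = √(2 × 7,950 × 350 / 8.2)
    = √(678,658.54) ≈ 823.81 → Q = 824 bags
T = Q/D × 360 days = 824/7,950 × 360 = 37.313 days

37.3 days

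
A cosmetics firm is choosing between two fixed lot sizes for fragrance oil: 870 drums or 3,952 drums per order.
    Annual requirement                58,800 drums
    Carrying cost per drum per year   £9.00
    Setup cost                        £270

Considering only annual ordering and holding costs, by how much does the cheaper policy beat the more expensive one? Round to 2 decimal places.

Annual cost at Q: ordering D·S/Q plus holding Q·H/2.
TC(870) = (58,800/870)×270 + (870/2)×9 = £22,163.28
TC(3,952) = (58,800/3,952)×270 + (3,952/2)×9 = £21,801.21
Cheaper: Q = 3,952.  Difference = £362.07

£362.07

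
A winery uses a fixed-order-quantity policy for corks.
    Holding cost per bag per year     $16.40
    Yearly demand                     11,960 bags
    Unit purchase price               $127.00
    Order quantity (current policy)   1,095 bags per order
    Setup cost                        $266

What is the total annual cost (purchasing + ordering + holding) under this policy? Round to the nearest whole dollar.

Orders/yr = 11,960/1,095 = 10.922; ordering cost = 10.922 × $266 = $2,905.35
Average inventory = 1,095/2 = 547.5; holding cost = 547.5 × $16.4 = $8,979.00
Purchase cost = D·C = 11,960 × 127 = $1,518,920.00
Total = $2,905.35 + $8,979.00 + $1,518,920.00 = $1,530,804.35

$1,530,804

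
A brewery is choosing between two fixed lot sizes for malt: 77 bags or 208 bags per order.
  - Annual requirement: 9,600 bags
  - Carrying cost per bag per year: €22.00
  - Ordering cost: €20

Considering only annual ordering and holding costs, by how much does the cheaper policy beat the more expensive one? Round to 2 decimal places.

For each Q, cost = (D/Q)·S + (Q/2)·H.
TC(77) = (9,600/77)×20 + (77/2)×22 = €3,340.51
TC(208) = (9,600/208)×20 + (208/2)×22 = €3,211.08
Lots of 208 are cheaper by €129.43.

€129.43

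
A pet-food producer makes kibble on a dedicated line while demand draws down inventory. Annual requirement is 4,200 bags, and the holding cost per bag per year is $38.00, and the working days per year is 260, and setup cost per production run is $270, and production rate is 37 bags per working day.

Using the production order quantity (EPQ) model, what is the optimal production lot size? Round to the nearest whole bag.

325 bags

Daily demand d = 4,200/260 = 16.154; p = 37; 1 − d/p = 0.56341
EPQ = √(2DS / (H(1 − d/p)))
    = √(2 × 4,200 × 270 / (38 × 0.56341)) ≈ 325.47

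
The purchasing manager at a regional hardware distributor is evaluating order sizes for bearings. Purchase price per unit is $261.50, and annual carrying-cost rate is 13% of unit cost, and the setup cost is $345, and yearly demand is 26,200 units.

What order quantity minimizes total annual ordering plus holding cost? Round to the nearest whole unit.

Holding cost per unit per year: H = 13% × $261.5 = $33.9950
Optimal lot size Q* = (2 × 26,200 × $345 / $33.995)^½ ≈ 729.24

729 units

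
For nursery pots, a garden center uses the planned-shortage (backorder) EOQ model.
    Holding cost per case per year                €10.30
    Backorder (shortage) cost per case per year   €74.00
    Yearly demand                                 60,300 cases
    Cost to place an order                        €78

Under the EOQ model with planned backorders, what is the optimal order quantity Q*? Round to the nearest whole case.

Q* = √(2DS/H) · √((H + b)/b)
   = √(2 × 60,300 × 78 / 10.3) · √((10.3 + 74) / 74)
   = 955.658 × 1.0673 ≈ 1,020.00

1,020 cases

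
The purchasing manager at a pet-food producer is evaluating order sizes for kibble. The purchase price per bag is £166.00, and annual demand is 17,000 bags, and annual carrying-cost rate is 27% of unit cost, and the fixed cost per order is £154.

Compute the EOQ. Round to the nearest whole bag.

342 bags

Carrying cost H = £166 × 27% = £44.8200/bag/yr
Optimal lot size Q* = (2 × 17,000 × £154 / £44.82)^½ ≈ 341.79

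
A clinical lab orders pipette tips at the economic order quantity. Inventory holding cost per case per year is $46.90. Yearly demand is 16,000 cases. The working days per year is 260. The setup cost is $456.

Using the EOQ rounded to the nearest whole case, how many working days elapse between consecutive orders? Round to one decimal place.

9.1 days

Q* = √(2·D·S / H) = √(2·16,000·456 / 46.9) = √311,130.1 ≈ 557.79 → Q = 558 cases
Cycle time = (working days × Q)/D = (260 × 558) / 16,000 = 9.068 days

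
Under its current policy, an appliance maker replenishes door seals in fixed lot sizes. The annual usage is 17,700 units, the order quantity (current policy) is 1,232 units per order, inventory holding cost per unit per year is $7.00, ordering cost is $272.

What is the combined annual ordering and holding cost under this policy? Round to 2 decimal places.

Annual ordering cost = (D/Q)·S = (17,700/1,232) × 272 = $3,907.79
Annual holding cost  = (Q/2)·H = (1,232/2) × 7 = $4,312.00
Total = $3,907.79 + $4,312.00 = $8,219.79

$8,219.79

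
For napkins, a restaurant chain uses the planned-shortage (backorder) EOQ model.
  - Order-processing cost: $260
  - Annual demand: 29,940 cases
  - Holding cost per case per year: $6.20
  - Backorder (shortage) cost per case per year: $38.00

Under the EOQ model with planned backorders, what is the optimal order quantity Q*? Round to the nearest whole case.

Basic EOQ = √(2·29,940·260/6.2) = 1,584.644
Backorder adjustment √((H+b)/b) = √((6.2+38)/38) = 1.0785
Q* = 1,584.644 × 1.0785 ≈ 1,709.04

1,709 cases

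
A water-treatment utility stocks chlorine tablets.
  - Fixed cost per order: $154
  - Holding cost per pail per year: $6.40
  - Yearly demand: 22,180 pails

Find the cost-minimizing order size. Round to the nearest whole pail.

1,033 pails

Q* = √(2·D·S / H) = √(2·22,180·154 / 6.4) = √1,067,412.5 ≈ 1,033.16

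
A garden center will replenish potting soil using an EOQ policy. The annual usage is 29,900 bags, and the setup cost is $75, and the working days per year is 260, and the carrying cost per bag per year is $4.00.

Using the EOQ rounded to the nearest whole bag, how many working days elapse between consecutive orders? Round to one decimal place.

9.2 days

EOQ = √(2DS/H) = √(2 × 29,900 × 75 / 4)
    = √(1,121,250.00) ≈ 1,058.89 → Q = 1,059 bags
Days between orders = 260 / (D/Q) = 260 / 28.234 ≈ 9.209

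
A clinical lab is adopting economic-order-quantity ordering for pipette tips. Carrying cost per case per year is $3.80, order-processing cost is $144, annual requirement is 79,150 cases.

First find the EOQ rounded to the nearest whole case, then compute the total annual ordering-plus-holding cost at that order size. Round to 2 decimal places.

$9,307.08

EOQ = √(2DS/H) = √(2 × 79,150 × 144 / 3.8)
    = √(5,998,736.84) ≈ 2,449.23 → Q = 2,449 cases
Ordering: D/Q × S = 79,150/2,449 × $144 = $4,653.98
Holding:  Q/2 × H = 2,449/2 × $3.8 = $4,653.10
Total = $4,653.98 + $4,653.10 = $9,307.08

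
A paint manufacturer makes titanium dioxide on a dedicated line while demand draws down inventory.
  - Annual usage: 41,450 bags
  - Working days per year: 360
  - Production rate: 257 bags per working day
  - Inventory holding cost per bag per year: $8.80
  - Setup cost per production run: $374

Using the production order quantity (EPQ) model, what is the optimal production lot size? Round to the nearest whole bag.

d = 41,450/360 = 115.1389 bags/day;  effective holding cost H(1 − d/p) = 8.8·(1 − 115.1389/257) = 4.85750
Q* = √(2DS / H_eff) = √(2·41,450·374 / 4.85750) ≈ 2,526.43

2,526 bags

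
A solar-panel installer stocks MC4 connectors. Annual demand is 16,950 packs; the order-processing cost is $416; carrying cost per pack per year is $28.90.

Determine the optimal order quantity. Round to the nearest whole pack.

2DS/H = 2·16,950·416/28.9 = 487,972.32
EOQ = √487,972.32 ≈ 698.55

699 packs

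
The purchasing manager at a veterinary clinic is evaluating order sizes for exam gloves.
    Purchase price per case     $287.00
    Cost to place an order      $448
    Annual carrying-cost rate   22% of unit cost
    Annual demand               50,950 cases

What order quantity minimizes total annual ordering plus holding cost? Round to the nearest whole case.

Holding cost per case per year: H = 22% × $287 = $63.1400
EOQ = √(2DS/H) = √(2 × 50,950 × 448 / 63.14)
    = √(723,015.52) ≈ 850.30

850 cases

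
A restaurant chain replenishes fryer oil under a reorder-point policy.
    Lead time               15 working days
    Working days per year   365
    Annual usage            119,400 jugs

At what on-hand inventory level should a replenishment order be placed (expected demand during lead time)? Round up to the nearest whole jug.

4,907 jugs

Daily demand d = 119,400 / 365 = 327.123 jugs/day
Demand during lead time = 327.123 × 15 = 4,906.85
Reorder point = 4,906.85 → round up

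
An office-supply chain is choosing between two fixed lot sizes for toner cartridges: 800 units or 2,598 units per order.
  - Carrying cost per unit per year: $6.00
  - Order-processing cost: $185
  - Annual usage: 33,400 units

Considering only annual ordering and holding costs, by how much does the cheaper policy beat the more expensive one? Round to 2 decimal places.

TC(Q) = (D/Q)S + (Q/2)H
TC(800) = (33,400/800)×185 + (800/2)×6 = $10,123.75
TC(2,598) = (33,400/2,598)×185 + (2,598/2)×6 = $10,172.37
Lots of 800 are cheaper by $48.62.

$48.62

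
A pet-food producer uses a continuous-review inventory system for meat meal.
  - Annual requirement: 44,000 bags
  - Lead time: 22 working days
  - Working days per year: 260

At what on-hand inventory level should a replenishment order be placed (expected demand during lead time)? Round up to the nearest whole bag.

3,724 bags

Daily demand d = 44,000 / 260 = 169.231 bags/day
Demand during lead time = 169.231 × 22 = 3,723.08
Reorder point = 3,723.08 → round up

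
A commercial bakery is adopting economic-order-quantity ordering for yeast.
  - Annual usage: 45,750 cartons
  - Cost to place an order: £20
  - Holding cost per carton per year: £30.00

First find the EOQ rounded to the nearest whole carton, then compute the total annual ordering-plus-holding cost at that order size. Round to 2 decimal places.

Q* = √(2·D·S / H) = √(2·45,750·20 / 30) = √61,000.0 ≈ 246.98 → Q = 247 cartons
Ordering: D/Q × S = 45,750/247 × £20 = £3,704.45
Holding:  Q/2 × H = 247/2 × £30 = £3,705.00
Total = £3,704.45 + £3,705.00 = £7,409.45

£7,409.45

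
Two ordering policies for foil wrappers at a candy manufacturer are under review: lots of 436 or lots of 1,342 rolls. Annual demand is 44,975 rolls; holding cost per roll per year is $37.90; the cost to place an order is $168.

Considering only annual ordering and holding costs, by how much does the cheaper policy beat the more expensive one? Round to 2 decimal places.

$5,469.14

Annual cost at Q: ordering D·S/Q plus holding Q·H/2.
TC(436) = (44,975/436)×168 + (436/2)×37.9 = $25,592.02
TC(1,342) = (44,975/1,342)×168 + (1,342/2)×37.9 = $31,061.15
Lots of 436 are cheaper by $5,469.14.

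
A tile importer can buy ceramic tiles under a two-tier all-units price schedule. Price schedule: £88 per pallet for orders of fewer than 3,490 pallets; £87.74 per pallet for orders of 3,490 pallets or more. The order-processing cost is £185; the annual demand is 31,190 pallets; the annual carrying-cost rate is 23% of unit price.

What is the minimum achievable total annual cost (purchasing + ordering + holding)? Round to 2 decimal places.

H₁ = 23%×£88 = £20.2400;  H₂ = 23%×£87.74 = £20.1802
EOQ₁ = √(2×31,190×185/20.2400) = 755.10  (< 3,490, feasible at tier 1)
EOQ₂ = √(2×31,190×185/20.1802) = 756.22  (< 3,490 → use Q = 3,490 at tier-2 price)
TC(tier 1 (EOQ₁), Q≈755.1) = £2,760,003.18
TC(tier 2, Q≈3,490.0) = £2,773,478.39
Minimum at tier 1 (EOQ₁): £2,760,003.18

£2,760,003.18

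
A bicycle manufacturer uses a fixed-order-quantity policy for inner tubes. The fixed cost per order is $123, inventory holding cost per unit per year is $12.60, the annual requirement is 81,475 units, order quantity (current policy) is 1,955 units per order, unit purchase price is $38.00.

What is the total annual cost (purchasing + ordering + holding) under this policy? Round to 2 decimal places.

Orders/yr = 81,475/1,955 = 41.675; ordering cost = 41.675 × $123 = $5,126.05
Average inventory = 1,955/2 = 977.5; holding cost = 977.5 × $12.6 = $12,316.50
Purchase cost = D·C = 81,475 × 38 = $3,096,050.00
Total = $5,126.05 + $12,316.50 + $3,096,050.00 = $3,113,492.55

$3,113,492.55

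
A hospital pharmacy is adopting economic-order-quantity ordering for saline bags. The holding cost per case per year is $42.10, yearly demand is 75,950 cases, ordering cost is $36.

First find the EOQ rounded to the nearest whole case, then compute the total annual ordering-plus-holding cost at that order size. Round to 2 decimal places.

$15,173.00

Q* = √(2·D·S / H) = √(2·75,950·36 / 42.1) = √129,890.7 ≈ 360.40 → Q = 360 cases
Annual ordering cost = (D/Q)·S = (75,950/360) × 36 = $7,595.00
Annual holding cost  = (Q/2)·H = (360/2) × 42.1 = $7,578.00
Total = $7,595.00 + $7,578.00 = $15,173.00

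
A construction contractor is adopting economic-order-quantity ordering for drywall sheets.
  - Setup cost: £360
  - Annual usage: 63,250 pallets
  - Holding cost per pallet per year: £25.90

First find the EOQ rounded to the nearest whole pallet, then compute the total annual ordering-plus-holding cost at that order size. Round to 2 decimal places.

EOQ = √(2DS/H) = √(2 × 63,250 × 360 / 25.9)
    = √(1,758,301.16) ≈ 1,326.01 → Q = 1,326 pallets
Orders/yr = 63,250/1,326 = 47.700; ordering cost = 47.700 × £360 = £17,171.95
Average inventory = 1,326/2 = 663; holding cost = 663 × £25.9 = £17,171.70
Total = £17,171.95 + £17,171.70 = £34,343.65

£34,343.65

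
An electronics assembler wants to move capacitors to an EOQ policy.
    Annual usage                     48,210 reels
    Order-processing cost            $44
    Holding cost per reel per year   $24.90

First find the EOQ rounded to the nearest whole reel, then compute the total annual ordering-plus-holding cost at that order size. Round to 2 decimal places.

Q* = √(2·D·S / H) = √(2·48,210·44 / 24.9) = √170,380.7 ≈ 412.77 → Q = 413 reels
Annual ordering cost = (D/Q)·S = (48,210/413) × 44 = $5,136.17
Annual holding cost  = (Q/2)·H = (413/2) × 24.9 = $5,141.85
Total = $5,136.17 + $5,141.85 = $10,278.02

$10,278.02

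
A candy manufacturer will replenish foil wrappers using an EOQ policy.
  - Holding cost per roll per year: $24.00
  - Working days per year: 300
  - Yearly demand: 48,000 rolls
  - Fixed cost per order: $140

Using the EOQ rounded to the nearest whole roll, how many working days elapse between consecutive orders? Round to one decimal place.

Optimal lot size Q* = (2 × 48,000 × $140 / $24)^½ ≈ 748.33 → Q = 748 rolls
Cycle time = (working days × Q)/D = (300 × 748) / 48,000 = 4.675 days

4.7 days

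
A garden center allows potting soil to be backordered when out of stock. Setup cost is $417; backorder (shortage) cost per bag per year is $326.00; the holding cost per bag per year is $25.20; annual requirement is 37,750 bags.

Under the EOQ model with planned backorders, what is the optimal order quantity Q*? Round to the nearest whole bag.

Basic EOQ = √(2·37,750·417/25.2) = 1,117.741
Backorder adjustment √((H+b)/b) = √((25.2+326)/326) = 1.0379
Q* = 1,117.741 × 1.0379 ≈ 1,160.14

1,160 bags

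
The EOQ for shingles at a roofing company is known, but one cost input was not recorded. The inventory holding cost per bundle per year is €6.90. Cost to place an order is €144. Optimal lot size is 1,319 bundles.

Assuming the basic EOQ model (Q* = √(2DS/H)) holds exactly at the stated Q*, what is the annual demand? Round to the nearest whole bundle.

Since Q* = (2DS/H)^½, squaring gives Q*²·H = 2DS.
D = Q²H / (2S) = 1,319² × 6.9 / (2 × 144) = 41,681.77

41,682 bundles per year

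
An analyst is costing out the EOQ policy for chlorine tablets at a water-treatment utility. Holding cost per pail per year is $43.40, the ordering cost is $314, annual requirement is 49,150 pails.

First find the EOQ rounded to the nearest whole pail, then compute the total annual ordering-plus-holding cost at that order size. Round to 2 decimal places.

$36,600.45

EOQ = √(2DS/H) = √(2 × 49,150 × 314 / 43.4)
    = √(711,202.76) ≈ 843.33 → Q = 843 pails
Ordering: D/Q × S = 49,150/843 × $314 = $18,307.35
Holding:  Q/2 × H = 843/2 × $43.4 = $18,293.10
Total = $18,307.35 + $18,293.10 = $36,600.45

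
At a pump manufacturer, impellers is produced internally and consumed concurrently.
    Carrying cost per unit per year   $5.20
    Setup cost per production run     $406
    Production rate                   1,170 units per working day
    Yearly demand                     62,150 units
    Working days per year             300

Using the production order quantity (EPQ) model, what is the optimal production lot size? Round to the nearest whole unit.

d = 62,150/300 = 207.1667 units/day;  effective holding cost H(1 − d/p) = 5.2·(1 − 207.1667/1170) = 4.27926
Q* = √(2DS / H_eff) = √(2·62,150·406 / 4.27926) ≈ 3,434.11

3,434 units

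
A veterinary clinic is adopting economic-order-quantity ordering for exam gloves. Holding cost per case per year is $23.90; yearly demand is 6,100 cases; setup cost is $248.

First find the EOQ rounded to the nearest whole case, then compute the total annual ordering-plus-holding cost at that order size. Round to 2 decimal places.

Q* = √(2·D·S / H) = √(2·6,100·248 / 23.9) = √126,594.1 ≈ 355.80 → Q = 356 cases
Ordering: D/Q × S = 6,100/356 × $248 = $4,249.44
Holding:  Q/2 × H = 356/2 × $23.9 = $4,254.20
Total = $4,249.44 + $4,254.20 = $8,503.64

$8,503.64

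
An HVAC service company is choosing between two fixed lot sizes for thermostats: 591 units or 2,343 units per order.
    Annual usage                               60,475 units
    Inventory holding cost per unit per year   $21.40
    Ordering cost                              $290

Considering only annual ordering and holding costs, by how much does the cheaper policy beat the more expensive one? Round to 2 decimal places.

For each Q, cost = (D/Q)·S + (Q/2)·H.
TC(591) = (60,475/591)×290 + (591/2)×21.4 = $35,998.40
TC(2,343) = (60,475/2,343)×290 + (2,343/2)×21.4 = $32,555.27
Lots of 2,343 are cheaper by $3,443.14.

$3,443.14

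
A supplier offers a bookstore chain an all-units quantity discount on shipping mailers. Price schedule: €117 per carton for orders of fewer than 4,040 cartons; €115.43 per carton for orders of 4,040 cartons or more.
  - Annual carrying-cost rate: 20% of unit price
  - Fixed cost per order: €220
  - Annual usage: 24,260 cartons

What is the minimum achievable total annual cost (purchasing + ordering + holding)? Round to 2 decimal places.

H₁ = 20%×€117 = €23.4000;  H₂ = 20%×€115.43 = €23.0860
EOQ₁ = √(2×24,260×220/23.4000) = 675.40  (< 4,040, feasible at tier 1)
EOQ₂ = √(2×24,260×220/23.0860) = 679.98  (< 4,040 → use Q = 4,040 at tier-2 price)
TC(tier 1 (EOQ₁), Q≈675.4) = €2,854,224.46
TC(tier 2, Q≈4,040.0) = €2,848,286.61
Minimum at tier 2: €2,848,286.61

€2,848,286.61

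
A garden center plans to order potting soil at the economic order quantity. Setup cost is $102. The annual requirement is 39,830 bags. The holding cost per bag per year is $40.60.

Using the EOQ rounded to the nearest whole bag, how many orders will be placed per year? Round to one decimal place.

89.1 orders per year

2DS/H = 2·39,830·102/40.6 = 200,131.03
EOQ = √200,131.03 ≈ 447.36 → Q = 447
Orders per year = D/Q = 39,830 / 447 = 89.105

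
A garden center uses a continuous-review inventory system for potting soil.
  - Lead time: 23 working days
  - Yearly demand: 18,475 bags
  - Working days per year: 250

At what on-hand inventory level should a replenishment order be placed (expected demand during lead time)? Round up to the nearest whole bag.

Daily demand d = 18,475 / 250 = 73.900 bags/day
Demand during lead time = 73.900 × 23 = 1,699.70
Reorder point = 1,699.70 → round up

1,700 bags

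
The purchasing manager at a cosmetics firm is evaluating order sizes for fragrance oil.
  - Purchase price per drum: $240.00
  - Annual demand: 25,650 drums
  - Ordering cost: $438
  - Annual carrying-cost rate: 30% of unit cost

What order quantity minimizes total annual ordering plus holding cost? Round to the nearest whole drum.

559 drums

Carrying cost H = $240 × 30% = $72.0000/drum/yr
Q* = √(2·D·S / H) = √(2·25,650·438 / 72) = √312,075.0 ≈ 558.64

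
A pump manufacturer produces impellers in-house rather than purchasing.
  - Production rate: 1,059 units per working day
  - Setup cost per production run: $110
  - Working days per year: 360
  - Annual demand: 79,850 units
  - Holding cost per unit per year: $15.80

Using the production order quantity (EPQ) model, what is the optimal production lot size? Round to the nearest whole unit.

1,186 units

Daily demand d = 79,850/360 = 221.806; p = 1059; 1 − d/p = 0.79055
EPQ = √(2DS / (H(1 − d/p)))
    = √(2 × 79,850 × 110 / (15.8 × 0.79055)) ≈ 1,185.92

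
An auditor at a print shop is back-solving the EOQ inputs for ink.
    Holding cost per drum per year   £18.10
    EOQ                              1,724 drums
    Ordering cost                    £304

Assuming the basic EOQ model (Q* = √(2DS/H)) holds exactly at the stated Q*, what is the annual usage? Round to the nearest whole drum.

88,481 drums per year

Since Q* = (2DS/H)^½, squaring gives Q*²·H = 2DS.
D = Q²H / (2S) = 1,724² × 18.1 / (2 × 304) = 88,480.90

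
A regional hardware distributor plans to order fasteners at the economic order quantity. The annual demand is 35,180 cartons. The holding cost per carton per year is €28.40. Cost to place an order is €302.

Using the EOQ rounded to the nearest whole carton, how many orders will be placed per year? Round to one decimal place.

40.7 orders per year

2DS/H = 2·35,180·302/28.4 = 748,194.37
EOQ = √748,194.37 ≈ 864.98 → Q = 865
N = D/Q = 35,180/865 ≈ 40.671 orders/yr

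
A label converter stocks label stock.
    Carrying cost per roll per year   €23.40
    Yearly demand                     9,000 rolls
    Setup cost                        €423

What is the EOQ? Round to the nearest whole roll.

570 rolls

2DS/H = 2·9,000·423/23.4 = 325,384.62
EOQ = √325,384.62 ≈ 570.42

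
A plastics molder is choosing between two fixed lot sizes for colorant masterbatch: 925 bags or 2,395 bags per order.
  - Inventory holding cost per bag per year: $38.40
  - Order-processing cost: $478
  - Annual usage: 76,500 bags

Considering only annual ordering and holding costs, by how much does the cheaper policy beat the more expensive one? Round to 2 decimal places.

$3,960.17

For each Q, cost = (D/Q)·S + (Q/2)·H.
TC(925) = (76,500/925)×478 + (925/2)×38.4 = $57,291.89
TC(2,395) = (76,500/2,395)×478 + (2,395/2)×38.4 = $61,252.06
|ΔTC| = |$57,291.89 − $61,252.06| = $3,960.17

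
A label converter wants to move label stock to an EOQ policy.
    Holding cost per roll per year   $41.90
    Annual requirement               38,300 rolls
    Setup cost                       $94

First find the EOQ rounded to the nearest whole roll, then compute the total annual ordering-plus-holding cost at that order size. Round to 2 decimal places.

2DS/H = 2·38,300·94/41.9 = 171,847.26
EOQ = √171,847.26 ≈ 414.54 → Q = 415 rolls
Annual ordering cost = (D/Q)·S = (38,300/415) × 94 = $8,675.18
Annual holding cost  = (Q/2)·H = (415/2) × 41.9 = $8,694.25
Total = $8,675.18 + $8,694.25 = $17,369.43

$17,369.43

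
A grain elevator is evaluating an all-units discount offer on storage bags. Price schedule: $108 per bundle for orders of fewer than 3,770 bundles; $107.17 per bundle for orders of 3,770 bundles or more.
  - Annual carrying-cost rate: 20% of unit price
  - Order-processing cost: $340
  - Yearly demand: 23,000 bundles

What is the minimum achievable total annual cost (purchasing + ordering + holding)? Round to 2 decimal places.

H₁ = 20%×$108 = $21.6000;  H₂ = 20%×$107.17 = $21.4340
EOQ₁ = √(2×23,000×340/21.6000) = 850.93  (< 3,770, feasible at tier 1)
EOQ₂ = √(2×23,000×340/21.4340) = 854.21  (< 3,770 → use Q = 3,770 at tier-2 price)
TC(tier 1 (EOQ₁), Q≈850.9) = $2,502,379.99
TC(tier 2, Q≈3,770.0) = $2,507,387.36
Minimum at tier 1 (EOQ₁): $2,502,379.99

$2,502,379.99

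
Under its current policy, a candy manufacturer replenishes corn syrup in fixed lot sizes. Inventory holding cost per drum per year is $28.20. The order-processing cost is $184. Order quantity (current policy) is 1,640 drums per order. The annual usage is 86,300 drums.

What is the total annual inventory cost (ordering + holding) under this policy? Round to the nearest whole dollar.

$32,806

Orders/yr = 86,300/1,640 = 52.622; ordering cost = 52.622 × $184 = $9,682.44
Average inventory = 1,640/2 = 820; holding cost = 820 × $28.2 = $23,124.00
Total = $9,682.44 + $23,124.00 = $32,806.44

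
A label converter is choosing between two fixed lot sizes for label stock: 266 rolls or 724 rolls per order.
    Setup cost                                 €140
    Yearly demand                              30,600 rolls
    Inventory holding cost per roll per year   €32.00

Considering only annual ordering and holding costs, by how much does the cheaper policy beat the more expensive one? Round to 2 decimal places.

€2,860.14

For each Q, cost = (D/Q)·S + (Q/2)·H.
TC(266) = (30,600/266)×140 + (266/2)×32 = €20,361.26
TC(724) = (30,600/724)×140 + (724/2)×32 = €17,501.13
Lots of 724 are cheaper by €2,860.14.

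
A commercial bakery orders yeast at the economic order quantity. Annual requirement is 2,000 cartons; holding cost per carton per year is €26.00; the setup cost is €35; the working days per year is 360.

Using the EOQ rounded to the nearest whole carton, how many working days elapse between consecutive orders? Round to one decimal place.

2DS/H = 2·2,000·35/26 = 5,384.62
EOQ = √5,384.62 ≈ 73.38 → Q = 73 cartons
Cycle time = (working days × Q)/D = (360 × 73) / 2,000 = 13.140 days

13.1 days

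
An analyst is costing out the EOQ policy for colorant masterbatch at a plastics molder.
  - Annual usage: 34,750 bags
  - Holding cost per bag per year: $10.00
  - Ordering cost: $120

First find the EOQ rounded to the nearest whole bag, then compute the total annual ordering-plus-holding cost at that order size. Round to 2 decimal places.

EOQ = √(2DS/H) = √(2 × 34,750 × 120 / 10)
    = √(834,000.00) ≈ 913.24 → Q = 913 bags
Orders/yr = 34,750/913 = 38.061; ordering cost = 38.061 × $120 = $4,567.36
Average inventory = 913/2 = 456.5; holding cost = 456.5 × $10 = $4,565.00
Total = $4,567.36 + $4,565.00 = $9,132.36

$9,132.36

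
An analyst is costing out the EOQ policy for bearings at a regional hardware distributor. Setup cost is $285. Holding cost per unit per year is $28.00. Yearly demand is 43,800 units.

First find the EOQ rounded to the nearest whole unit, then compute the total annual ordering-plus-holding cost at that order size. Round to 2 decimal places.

Optimal lot size Q* = (2 × 43,800 × $285 / $28)^½ ≈ 944.27 → Q = 944 units
Ordering: D/Q × S = 43,800/944 × $285 = $13,223.52
Holding:  Q/2 × H = 944/2 × $28 = $13,216.00
Total = $13,223.52 + $13,216.00 = $26,439.52

$26,439.52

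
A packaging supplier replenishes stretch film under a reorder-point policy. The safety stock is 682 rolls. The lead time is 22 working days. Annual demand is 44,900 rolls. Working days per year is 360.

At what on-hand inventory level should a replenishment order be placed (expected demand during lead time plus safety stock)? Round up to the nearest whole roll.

3,426 rolls

Daily demand d = 44,900 / 360 = 124.722 rolls/day
Demand during lead time = 124.722 × 22 = 2,743.89
Reorder point = 2,743.89 + 682 = 3,425.89 → round up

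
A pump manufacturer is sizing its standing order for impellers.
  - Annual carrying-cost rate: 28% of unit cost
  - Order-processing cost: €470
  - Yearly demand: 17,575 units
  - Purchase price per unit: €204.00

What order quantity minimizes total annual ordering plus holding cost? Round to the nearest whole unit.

538 units

Holding cost per unit per year: H = 28% × €204 = €57.1200
Q* = √(2·D·S / H) = √(2·17,575·470 / 57.12) = √289,224.4 ≈ 537.80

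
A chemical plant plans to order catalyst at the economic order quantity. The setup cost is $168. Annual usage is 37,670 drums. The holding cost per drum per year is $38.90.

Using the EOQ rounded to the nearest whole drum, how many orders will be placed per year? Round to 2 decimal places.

66.09 orders per year

Q* = √(2·D·S / H) = √(2·37,670·168 / 38.9) = √325,375.8 ≈ 570.42 → Q = 570
Orders per year = D/Q = 37,670 / 570 = 66.088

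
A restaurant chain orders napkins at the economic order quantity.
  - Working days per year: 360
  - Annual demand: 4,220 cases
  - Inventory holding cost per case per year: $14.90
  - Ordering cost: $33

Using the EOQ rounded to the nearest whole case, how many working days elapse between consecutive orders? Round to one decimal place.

2DS/H = 2·4,220·33/14.9 = 18,692.62
EOQ = √18,692.62 ≈ 136.72 → Q = 137 cases
Cycle time = (working days × Q)/D = (360 × 137) / 4,220 = 11.687 days

11.7 days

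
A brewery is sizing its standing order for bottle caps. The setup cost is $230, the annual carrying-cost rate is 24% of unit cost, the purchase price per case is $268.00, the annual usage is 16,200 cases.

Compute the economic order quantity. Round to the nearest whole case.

340 cases

H = i·C = 0.24 × $268 = $64.3200 per case-year
EOQ = √(2DS/H) = √(2 × 16,200 × 230 / 64.32)
    = √(115,858.21) ≈ 340.38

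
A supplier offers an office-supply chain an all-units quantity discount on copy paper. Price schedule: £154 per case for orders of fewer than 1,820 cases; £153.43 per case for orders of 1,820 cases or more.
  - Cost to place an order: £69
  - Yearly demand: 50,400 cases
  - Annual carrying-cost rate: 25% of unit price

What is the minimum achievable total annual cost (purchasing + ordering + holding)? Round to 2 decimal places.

£7,769,688.09

H₁ = 25%×£154 = £38.5000;  H₂ = 25%×£153.43 = £38.3575
EOQ₁ = √(2×50,400×69/38.5000) = 425.03  (< 1,820, feasible at tier 1)
EOQ₂ = √(2×50,400×69/38.3575) = 425.82  (< 1,820 → use Q = 1,820 at tier-2 price)
TC(tier 1 (EOQ₁), Q≈425.0) = £7,777,963.84
TC(tier 2, Q≈1,820.0) = £7,769,688.09
Minimum at tier 2: £7,769,688.09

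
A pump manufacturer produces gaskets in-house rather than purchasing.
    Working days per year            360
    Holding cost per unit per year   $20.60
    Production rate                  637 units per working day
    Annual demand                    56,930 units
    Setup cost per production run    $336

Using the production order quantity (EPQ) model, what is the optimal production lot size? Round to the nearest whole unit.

d = 56,930/360 = 158.1389 units/day;  effective holding cost H(1 − d/p) = 20.6·(1 − 158.1389/637) = 15.48593
Q* = √(2DS / H_eff) = √(2·56,930·336 / 15.48593) ≈ 1,571.76

1,572 units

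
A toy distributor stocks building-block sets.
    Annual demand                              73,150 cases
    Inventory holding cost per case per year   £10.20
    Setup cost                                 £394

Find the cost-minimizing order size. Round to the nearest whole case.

Q* = √(2·D·S / H) = √(2·73,150·394 / 10.2) = √5,651,196.1 ≈ 2,377.22

2,377 cases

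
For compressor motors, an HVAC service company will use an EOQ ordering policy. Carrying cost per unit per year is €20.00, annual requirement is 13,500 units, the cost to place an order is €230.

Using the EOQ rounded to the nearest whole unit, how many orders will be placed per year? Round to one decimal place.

EOQ = √(2DS/H) = √(2 × 13,500 × 230 / 20)
    = √(310,500.00) ≈ 557.23 → Q = 557
Orders per year = D/Q = 13,500 / 557 = 24.237

24.2 orders per year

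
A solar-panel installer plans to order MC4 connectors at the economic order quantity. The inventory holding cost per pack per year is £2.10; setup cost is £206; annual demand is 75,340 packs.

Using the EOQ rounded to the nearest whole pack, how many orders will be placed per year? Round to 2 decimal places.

19.59 orders per year

Q* = √(2·D·S / H) = √(2·75,340·206 / 2.1) = √14,780,990.5 ≈ 3,844.61 → Q = 3,845
Orders per year = D/Q = 75,340 / 3,845 = 19.594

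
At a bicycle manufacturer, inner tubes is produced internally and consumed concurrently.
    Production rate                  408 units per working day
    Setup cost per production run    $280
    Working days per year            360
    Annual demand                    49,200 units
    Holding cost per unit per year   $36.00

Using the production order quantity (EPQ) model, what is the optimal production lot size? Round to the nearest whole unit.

Daily demand d = 49,200/360 = 136.667; p = 408; 1 − d/p = 0.66503
EPQ = √(2DS / (H(1 − d/p)))
    = √(2 × 49,200 × 280 / (36 × 0.66503)) ≈ 1,072.76

1,073 units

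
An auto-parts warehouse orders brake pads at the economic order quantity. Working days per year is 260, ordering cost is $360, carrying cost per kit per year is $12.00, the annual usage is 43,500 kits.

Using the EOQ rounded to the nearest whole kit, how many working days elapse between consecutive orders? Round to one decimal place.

9.7 days

Q* = √(2·D·S / H) = √(2·43,500·360 / 12) = √2,610,000.0 ≈ 1,615.55 → Q = 1,616 kits
Cycle time = (working days × Q)/D = (260 × 1,616) / 43,500 = 9.659 days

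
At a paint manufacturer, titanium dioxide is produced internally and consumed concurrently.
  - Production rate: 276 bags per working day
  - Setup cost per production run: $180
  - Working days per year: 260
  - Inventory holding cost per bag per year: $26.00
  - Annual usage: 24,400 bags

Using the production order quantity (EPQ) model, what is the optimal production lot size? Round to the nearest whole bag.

715 bags

Daily demand d = 24,400/260 = 93.846; p = 276; 1 − d/p = 0.65998
EPQ = √(2DS / (H(1 − d/p)))
    = √(2 × 24,400 × 180 / (26 × 0.65998)) ≈ 715.48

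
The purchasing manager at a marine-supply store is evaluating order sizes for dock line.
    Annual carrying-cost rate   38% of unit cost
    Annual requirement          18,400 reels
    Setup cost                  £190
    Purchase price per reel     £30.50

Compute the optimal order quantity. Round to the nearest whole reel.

777 reels

H = i·C = 0.38 × £30.5 = £11.5900 per reel-year
Optimal lot size Q* = (2 × 18,400 × £190 / £11.59)^½ ≈ 776.71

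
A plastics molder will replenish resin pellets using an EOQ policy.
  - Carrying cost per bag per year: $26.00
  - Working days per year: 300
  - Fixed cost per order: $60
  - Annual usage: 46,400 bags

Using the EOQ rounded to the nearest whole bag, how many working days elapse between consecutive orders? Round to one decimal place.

EOQ = √(2DS/H) = √(2 × 46,400 × 60 / 26)
    = √(214,153.85) ≈ 462.77 → Q = 463 bags
Cycle time = (working days × Q)/D = (300 × 463) / 46,400 = 2.994 days

3.0 days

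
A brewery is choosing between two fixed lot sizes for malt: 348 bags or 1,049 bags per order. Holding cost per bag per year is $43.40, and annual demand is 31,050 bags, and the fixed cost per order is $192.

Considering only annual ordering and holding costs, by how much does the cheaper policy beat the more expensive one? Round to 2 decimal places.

Annual cost at Q: ordering D·S/Q plus holding Q·H/2.
TC(348) = (31,050/348)×192 + (348/2)×43.4 = $24,682.63
TC(1,049) = (31,050/1,049)×192 + (1,049/2)×43.4 = $28,446.43
Lots of 348 are cheaper by $3,763.79.

$3,763.79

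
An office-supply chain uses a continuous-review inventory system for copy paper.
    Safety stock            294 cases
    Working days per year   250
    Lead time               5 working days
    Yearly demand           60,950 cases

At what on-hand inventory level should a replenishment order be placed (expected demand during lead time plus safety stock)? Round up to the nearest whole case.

1,513 cases

Daily demand d = 60,950 / 250 = 243.800 cases/day
Demand during lead time = 243.800 × 5 = 1,219.00
Reorder point = 1,219.00 + 294 = 1,513.00 → round up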